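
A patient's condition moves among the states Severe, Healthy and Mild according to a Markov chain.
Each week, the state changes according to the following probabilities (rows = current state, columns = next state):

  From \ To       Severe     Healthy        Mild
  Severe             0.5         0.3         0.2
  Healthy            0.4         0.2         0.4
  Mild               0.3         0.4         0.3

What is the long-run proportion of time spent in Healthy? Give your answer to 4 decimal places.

0.2990

Let the stationary distribution be π with π = πP and π_1 + π_2 + π_3 = 1.
π_1 = 0.5·π_1 + 0.4·π_2 + 0.3·π_3
π_2 = 0.3·π_1 + 0.2·π_2 + 0.4·π_3
Solving with the normalization constraint gives π = (0.4124, 0.2990, 0.2887).
So the stationary probability of Healthy is 0.2990.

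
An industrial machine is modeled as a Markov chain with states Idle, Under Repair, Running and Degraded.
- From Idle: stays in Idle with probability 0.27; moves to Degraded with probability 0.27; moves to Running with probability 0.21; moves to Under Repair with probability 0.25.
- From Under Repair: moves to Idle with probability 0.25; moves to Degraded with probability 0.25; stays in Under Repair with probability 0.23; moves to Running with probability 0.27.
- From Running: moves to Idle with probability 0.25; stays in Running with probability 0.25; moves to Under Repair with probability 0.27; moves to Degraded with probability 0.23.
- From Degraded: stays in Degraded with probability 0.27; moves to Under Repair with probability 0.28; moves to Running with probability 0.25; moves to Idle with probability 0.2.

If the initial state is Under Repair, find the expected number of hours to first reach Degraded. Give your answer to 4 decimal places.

3.9983

Let t(s) be the expected number of hours to first reach Degraded from state s, with t(Degraded) = 0. Conditioning on the first hour:
t(Idle) = 1 + 0.27·t(Idle) + 0.25·t(Under Repair) + 0.21·t(Running)
t(Under Repair) = 1 + 0.25·t(Idle) + 0.23·t(Under Repair) + 0.27·t(Running)
t(Running) = 1 + 0.25·t(Idle) + 0.27·t(Under Repair) + 0.25·t(Running)
Solving: t(Idle) = 3.9119, t(Under Repair) = 3.9983, t(Running) = 4.0767.
Expected hours from Under Repair to Degraded: 3.9983.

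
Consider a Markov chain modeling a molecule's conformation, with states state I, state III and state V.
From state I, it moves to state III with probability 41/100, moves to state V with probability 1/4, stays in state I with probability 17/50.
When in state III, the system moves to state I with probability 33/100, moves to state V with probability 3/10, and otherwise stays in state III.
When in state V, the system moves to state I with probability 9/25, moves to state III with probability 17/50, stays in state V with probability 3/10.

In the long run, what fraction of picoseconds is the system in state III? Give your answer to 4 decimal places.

Let the stationary distribution be π with π = πP and π_1 + π_2 + π_3 = 1.
π_1 = 0.34·π_1 + 0.33·π_2 + 0.36·π_3
π_2 = 0.41·π_1 + 0.37·π_2 + 0.34·π_3
Solving with the normalization constraint gives π = (0.3419, 0.3752, 0.2829).
So the stationary probability of state III is 0.3752.

0.3752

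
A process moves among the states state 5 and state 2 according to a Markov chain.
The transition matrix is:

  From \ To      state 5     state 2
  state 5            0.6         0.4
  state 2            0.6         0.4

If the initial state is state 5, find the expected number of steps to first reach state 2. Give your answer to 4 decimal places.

Let t(s) be the expected number of steps to first reach state 2 from state s, with t(state 2) = 0. Conditioning on the first step:
t(state 5) = 1 + 0.6·t(state 5)
Solving: t(state 5) = 2.5000.
Expected steps from state 5 to state 2: 2.5000.

2.5000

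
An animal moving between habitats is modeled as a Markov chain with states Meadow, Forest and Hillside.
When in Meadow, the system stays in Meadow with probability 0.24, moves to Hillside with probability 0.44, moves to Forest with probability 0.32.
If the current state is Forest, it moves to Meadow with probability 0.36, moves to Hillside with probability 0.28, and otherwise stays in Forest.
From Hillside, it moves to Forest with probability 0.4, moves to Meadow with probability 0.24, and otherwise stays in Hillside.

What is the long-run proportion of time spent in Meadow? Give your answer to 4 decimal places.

0.2835

Let the stationary distribution be π with π = πP and π_1 + π_2 + π_3 = 1.
π_1 = 0.24·π_1 + 0.36·π_2 + 0.24·π_3
π_2 = 0.32·π_1 + 0.36·π_2 + 0.4·π_3
Solving with the normalization constraint gives π = (0.2835, 0.3628, 0.3537).
So the stationary probability of Meadow is 0.2835.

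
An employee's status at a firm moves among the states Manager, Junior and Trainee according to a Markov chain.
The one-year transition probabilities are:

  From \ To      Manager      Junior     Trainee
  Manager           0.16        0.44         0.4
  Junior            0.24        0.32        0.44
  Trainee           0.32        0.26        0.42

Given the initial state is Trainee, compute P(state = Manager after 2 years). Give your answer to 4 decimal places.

Sum over the intermediate state after 1 year:
P = P(Trainee→Manager)·P(Manager→Manager) + P(Trainee→Junior)·P(Junior→Manager) + P(Trainee→Trainee)·P(Trainee→Manager)
  = 0.32×0.16 + 0.26×0.24 + 0.42×0.32
  = 0.0512 + 0.0624 + 0.1344 = 0.2480

0.2480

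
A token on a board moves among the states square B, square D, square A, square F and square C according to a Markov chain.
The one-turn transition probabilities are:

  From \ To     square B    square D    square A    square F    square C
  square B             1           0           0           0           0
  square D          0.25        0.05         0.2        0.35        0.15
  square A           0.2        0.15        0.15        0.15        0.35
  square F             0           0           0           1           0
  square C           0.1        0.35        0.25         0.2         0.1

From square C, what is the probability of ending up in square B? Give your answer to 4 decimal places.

0.4115

Let h(s) be the probability of absorption at square B starting from transient state s. Then h(square B) = 1 and h(square F) = 0. By first-step analysis:
h(square D) = 0.25·1 + 0.05·h(square D) + 0.2·h(square A) + 0.35·0 + 0.15·h(square C)
h(square A) = 0.2·1 + 0.15·h(square D) + 0.15·h(square A) + 0.15·0 + 0.35·h(square C)
h(square C) = 0.1·1 + 0.35·h(square D) + 0.25·h(square A) + 0.2·0 + 0.1·h(square C)
Solving: h(square D) = 0.4293, h(square A) = 0.4805, h(square C) = 0.4115.
Starting from square C, the probability is 0.4115.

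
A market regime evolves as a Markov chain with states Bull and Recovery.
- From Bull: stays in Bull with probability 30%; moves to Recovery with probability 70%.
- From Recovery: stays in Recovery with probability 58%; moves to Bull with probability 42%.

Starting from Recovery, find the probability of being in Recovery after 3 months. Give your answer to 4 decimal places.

0.6244

Propagate the distribution vector 3 months from Recovery.
After 0 months: (0.0000, 1.0000)
After 1 month: (0.4200, 0.5800)
After 2 months: (0.3696, 0.6304)
After 3 months: (0.3756, 0.6244)
P(in Recovery after 3 months) = 0.6244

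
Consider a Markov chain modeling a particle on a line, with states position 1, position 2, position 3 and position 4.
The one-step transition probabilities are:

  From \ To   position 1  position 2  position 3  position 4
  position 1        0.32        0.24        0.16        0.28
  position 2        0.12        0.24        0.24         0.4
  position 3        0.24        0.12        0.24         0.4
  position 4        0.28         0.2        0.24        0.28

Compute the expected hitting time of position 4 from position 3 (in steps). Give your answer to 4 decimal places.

2.6930

Let t(s) be the expected number of steps to first reach position 4 from state s, with t(position 4) = 0. Conditioning on the first step:
t(position 1) = 1 + 0.32·t(position 1) + 0.24·t(position 2) + 0.16·t(position 3)
t(position 2) = 1 + 0.12·t(position 1) + 0.24·t(position 2) + 0.24·t(position 3)
t(position 3) = 1 + 0.24·t(position 1) + 0.12·t(position 2) + 0.24·t(position 3)
Solving: t(position 1) = 3.0381, t(position 2) = 2.6459, t(position 3) = 2.6930.
Expected steps from position 3 to position 4: 2.6930.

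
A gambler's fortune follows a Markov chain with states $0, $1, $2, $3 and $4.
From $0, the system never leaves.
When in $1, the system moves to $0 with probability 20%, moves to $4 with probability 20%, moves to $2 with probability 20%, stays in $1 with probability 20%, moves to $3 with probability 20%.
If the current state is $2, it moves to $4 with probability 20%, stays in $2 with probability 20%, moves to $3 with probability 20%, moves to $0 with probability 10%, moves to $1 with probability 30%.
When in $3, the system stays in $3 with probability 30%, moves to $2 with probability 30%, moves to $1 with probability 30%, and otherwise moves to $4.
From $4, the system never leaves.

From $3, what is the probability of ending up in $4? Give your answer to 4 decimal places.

Let h(s) be the probability of absorption at $4 starting from transient state s. Then h($4) = 1 and h($0) = 0. By first-step analysis:
h($1) = 0.2·0 + 0.2·h($1) + 0.2·h($2) + 0.2·h($3) + 0.2·1
h($2) = 0.1·0 + 0.3·h($1) + 0.2·h($2) + 0.2·h($3) + 0.2·1
h($3) = 0.3·h($1) + 0.3·h($2) + 0.3·h($3) + 0.1·1
Solving: h($1) = 0.5714, h($2) = 0.6286, h($3) = 0.6571.
Starting from $3, the probability is 0.6571.

0.6571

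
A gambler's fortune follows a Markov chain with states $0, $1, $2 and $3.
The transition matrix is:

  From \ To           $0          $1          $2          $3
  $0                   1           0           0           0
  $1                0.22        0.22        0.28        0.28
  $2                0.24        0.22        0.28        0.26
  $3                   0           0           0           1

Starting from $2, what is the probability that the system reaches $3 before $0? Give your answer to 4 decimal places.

0.5288

Let h(s) be the probability of absorption at $3 starting from transient state s. Then h($3) = 1 and h($0) = 0. By first-step analysis:
h($1) = 0.22·0 + 0.22·h($1) + 0.28·h($2) + 0.28·1
h($2) = 0.24·0 + 0.22·h($1) + 0.28·h($2) + 0.26·1
Solving: h($1) = 0.5488, h($2) = 0.5288.
Starting from $2, the probability is 0.5288.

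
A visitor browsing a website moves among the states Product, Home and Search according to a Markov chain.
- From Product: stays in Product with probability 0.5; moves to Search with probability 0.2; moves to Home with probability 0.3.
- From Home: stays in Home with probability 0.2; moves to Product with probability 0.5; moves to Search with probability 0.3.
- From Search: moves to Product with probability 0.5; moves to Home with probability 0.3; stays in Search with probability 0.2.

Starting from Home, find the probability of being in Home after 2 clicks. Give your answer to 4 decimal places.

0.2800

Sum over the intermediate state after 1 click:
P = P(Home→Product)·P(Product→Home) + P(Home→Home)·P(Home→Home) + P(Home→Search)·P(Search→Home)
  = 0.5×0.3 + 0.2×0.2 + 0.3×0.3
  = 0.1500 + 0.0400 + 0.0900 = 0.2800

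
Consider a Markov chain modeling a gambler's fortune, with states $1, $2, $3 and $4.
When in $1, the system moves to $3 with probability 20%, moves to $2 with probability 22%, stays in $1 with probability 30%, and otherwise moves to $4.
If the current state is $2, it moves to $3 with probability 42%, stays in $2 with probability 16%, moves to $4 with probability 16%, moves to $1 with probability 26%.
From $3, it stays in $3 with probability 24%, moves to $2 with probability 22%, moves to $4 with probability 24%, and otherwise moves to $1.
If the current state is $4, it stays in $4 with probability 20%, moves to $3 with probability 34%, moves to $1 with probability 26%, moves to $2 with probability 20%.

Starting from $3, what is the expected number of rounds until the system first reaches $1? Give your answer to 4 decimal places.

3.5304

Let t(s) be the expected number of rounds to first reach $1 from state s, with t($1) = 0. Conditioning on the first round:
t($2) = 1 + 0.16·t($2) + 0.42·t($3) + 0.16·t($4)
t($3) = 1 + 0.22·t($2) + 0.24·t($3) + 0.24·t($4)
t($4) = 1 + 0.2·t($2) + 0.34·t($3) + 0.2·t($4)
Solving: t($2) = 3.6535, t($3) = 3.5304, t($4) = 3.6638.
Expected rounds from $3 to $1: 3.5304.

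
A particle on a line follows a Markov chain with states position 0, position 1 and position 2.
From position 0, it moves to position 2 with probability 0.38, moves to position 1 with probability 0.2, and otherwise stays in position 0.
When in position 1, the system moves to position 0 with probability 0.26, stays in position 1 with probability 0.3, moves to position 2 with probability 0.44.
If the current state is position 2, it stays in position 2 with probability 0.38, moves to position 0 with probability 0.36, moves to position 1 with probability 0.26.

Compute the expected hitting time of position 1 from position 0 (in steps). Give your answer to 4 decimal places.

Let t(s) be the expected number of steps to first reach position 1 from state s, with t(position 1) = 0. Conditioning on the first step:
t(position 0) = 1 + 0.42·t(position 0) + 0.38·t(position 2)
t(position 2) = 1 + 0.36·t(position 0) + 0.38·t(position 2)
Solving: t(position 0) = 4.4883, t(position 2) = 4.2190.
Expected steps from position 0 to position 1: 4.4883.

4.4883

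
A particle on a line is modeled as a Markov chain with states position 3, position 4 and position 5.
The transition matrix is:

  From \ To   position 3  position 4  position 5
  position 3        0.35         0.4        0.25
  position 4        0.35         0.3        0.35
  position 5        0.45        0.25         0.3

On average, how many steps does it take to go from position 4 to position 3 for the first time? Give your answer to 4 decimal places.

2.6087

Let t(s) be the expected number of steps to first reach position 3 from state s, with t(position 3) = 0. Conditioning on the first step:
t(position 4) = 1 + 0.3·t(position 4) + 0.35·t(position 5)
t(position 5) = 1 + 0.25·t(position 4) + 0.3·t(position 5)
Solving: t(position 4) = 2.6087, t(position 5) = 2.3602.
Expected steps from position 4 to position 3: 2.6087.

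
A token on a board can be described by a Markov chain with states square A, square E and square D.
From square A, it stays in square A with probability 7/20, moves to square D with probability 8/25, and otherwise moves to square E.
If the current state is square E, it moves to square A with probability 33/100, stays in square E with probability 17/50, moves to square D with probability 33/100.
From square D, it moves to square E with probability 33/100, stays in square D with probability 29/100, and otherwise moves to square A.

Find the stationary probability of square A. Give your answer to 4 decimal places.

0.3528

Let the stationary distribution be π with π = πP and π_1 + π_2 + π_3 = 1.
π_1 = 0.35·π_1 + 0.33·π_2 + 0.38·π_3
π_2 = 0.33·π_1 + 0.34·π_2 + 0.33·π_3
Solving with the normalization constraint gives π = (0.3528, 0.3333, 0.3139).
So the stationary probability of square A is 0.3528.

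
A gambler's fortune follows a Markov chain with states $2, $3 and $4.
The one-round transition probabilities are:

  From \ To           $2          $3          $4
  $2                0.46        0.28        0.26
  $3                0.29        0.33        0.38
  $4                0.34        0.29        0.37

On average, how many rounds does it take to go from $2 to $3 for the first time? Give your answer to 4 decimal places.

3.5346

Let t(s) be the expected number of rounds to first reach $3 from state s, with t($3) = 0. Conditioning on the first round:
t($2) = 1 + 0.46·t($2) + 0.26·t($4)
t($4) = 1 + 0.34·t($2) + 0.37·t($4)
Solving: t($2) = 3.5346, t($4) = 3.4948.
Expected rounds from $2 to $3: 3.5346.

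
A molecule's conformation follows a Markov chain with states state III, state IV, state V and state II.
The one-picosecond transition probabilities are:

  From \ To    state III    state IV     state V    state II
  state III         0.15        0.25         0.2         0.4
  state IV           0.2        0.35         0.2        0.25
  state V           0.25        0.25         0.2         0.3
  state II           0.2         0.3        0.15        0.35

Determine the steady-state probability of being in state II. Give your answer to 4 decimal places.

Let the stationary distribution be π with π = πP and π_1 + π_2 + π_3 + π_4 = 1.
π_1 = 0.15·π_1 + 0.2·π_2 + 0.25·π_3 + 0.2·π_4
π_2 = 0.25·π_1 + 0.35·π_2 + 0.25·π_3 + 0.3·π_4
π_3 = 0.2·π_1 + 0.2·π_2 + 0.2·π_3 + 0.15·π_4
Solving with the normalization constraint gives π = (0.1992, 0.2956, 0.1839, 0.3212).
So the stationary probability of state II is 0.3212.

0.3212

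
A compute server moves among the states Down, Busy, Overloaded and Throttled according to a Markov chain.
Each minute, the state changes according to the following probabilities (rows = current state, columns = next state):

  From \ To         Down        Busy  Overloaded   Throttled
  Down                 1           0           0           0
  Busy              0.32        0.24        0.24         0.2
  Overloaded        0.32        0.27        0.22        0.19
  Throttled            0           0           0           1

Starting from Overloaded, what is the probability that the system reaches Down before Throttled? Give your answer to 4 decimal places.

Let h(s) be the probability of absorption at Down starting from transient state s. Then h(Down) = 1 and h(Throttled) = 0. By first-step analysis:
h(Busy) = 0.32·1 + 0.24·h(Busy) + 0.24·h(Overloaded) + 0.2·0
h(Overloaded) = 0.32·1 + 0.27·h(Busy) + 0.22·h(Overloaded) + 0.19·0
Solving: h(Busy) = 0.6182, h(Overloaded) = 0.6242.
Starting from Overloaded, the probability is 0.6242.

0.6242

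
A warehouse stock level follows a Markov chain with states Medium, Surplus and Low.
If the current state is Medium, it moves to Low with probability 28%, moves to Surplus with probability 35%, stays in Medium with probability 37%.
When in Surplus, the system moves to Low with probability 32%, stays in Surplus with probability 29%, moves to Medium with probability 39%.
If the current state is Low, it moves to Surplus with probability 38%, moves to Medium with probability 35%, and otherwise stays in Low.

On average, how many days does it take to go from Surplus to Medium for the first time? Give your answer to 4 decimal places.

2.6468

Let t(s) be the expected number of days to first reach Medium from state s, with t(Medium) = 0. Conditioning on the first day:
t(Surplus) = 1 + 0.29·t(Surplus) + 0.32·t(Low)
t(Low) = 1 + 0.38·t(Surplus) + 0.27·t(Low)
Solving: t(Surplus) = 2.6468, t(Low) = 2.7477.
Expected days from Surplus to Medium: 2.6468.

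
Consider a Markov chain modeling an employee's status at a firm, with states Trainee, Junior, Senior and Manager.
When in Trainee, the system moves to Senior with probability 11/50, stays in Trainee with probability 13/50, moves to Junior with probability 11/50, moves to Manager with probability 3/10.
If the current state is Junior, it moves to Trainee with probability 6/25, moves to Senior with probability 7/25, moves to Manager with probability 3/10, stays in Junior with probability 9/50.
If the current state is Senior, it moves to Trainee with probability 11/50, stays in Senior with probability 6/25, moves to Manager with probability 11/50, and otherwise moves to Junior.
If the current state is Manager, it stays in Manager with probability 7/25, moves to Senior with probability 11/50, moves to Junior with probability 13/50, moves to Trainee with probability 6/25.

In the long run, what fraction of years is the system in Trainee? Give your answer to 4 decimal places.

0.2400

Let the stationary distribution be π with π = πP and π_1 + π_2 + π_3 + π_4 = 1.
π_1 = 0.26·π_1 + 0.24·π_2 + 0.22·π_3 + 0.24·π_4
π_2 = 0.22·π_1 + 0.18·π_2 + 0.32·π_3 + 0.26·π_4
π_3 = 0.22·π_1 + 0.28·π_2 + 0.24·π_3 + 0.22·π_4
Solving with the normalization constraint gives π = (0.2400, 0.2452, 0.2395, 0.2753).
So the stationary probability of Trainee is 0.2400.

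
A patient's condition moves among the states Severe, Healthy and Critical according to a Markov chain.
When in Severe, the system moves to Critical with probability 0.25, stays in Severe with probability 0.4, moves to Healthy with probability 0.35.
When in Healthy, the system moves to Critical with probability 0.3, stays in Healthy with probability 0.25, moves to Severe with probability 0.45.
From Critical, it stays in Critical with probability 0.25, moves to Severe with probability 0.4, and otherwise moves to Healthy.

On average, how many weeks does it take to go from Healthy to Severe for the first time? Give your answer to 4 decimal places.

2.2951

Let t(s) be the expected number of weeks to first reach Severe from state s, with t(Severe) = 0. Conditioning on the first week:
t(Healthy) = 1 + 0.25·t(Healthy) + 0.3·t(Critical)
t(Critical) = 1 + 0.35·t(Healthy) + 0.25·t(Critical)
Solving: t(Healthy) = 2.2951, t(Critical) = 2.4044.
Expected weeks from Healthy to Severe: 2.2951.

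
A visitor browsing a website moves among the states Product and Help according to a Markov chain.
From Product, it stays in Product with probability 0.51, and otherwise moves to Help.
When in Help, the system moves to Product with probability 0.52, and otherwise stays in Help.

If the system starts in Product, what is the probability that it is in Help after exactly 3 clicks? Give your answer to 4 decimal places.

0.4851

Propagate the distribution vector 3 clicks from Product.
After 0 clicks: (1.0000, 0.0000)
After 1 click: (0.5100, 0.4900)
After 2 clicks: (0.5149, 0.4851)
After 3 clicks: (0.5149, 0.4851)
P(in Help after 3 clicks) = 0.4851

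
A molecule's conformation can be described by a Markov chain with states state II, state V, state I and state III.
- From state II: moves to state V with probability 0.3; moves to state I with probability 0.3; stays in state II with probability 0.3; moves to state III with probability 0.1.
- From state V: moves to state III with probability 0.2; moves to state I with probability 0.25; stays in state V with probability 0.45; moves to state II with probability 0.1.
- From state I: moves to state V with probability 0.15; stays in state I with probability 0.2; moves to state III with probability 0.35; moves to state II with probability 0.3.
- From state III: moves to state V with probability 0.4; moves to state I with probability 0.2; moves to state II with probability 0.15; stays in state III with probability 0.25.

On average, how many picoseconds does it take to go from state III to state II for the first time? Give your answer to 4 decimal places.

6.0773

Let t(s) be the expected number of picoseconds to first reach state II from state s, with t(state II) = 0. Conditioning on the first picosecond:
t(state V) = 1 + 0.45·t(state V) + 0.25·t(state I) + 0.2·t(state III)
t(state I) = 1 + 0.15·t(state V) + 0.2·t(state I) + 0.35·t(state III)
t(state III) = 1 + 0.4·t(state V) + 0.2·t(state I) + 0.25·t(state III)
Solving: t(state V) = 6.3457, t(state I) = 5.0987, t(state III) = 6.0773.
Expected picoseconds from state III to state II: 6.0773.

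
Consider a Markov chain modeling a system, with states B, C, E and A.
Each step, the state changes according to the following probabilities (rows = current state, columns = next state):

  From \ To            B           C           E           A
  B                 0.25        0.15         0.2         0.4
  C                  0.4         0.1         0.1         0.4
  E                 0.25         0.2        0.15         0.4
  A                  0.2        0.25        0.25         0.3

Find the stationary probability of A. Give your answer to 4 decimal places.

0.3636

Let the stationary distribution be π with π = πP and π_1 + π_2 + π_3 + π_4 = 1.
π_1 = 0.25·π_1 + 0.4·π_2 + 0.25·π_3 + 0.2·π_4
π_2 = 0.15·π_1 + 0.1·π_2 + 0.2·π_3 + 0.25·π_4
π_3 = 0.2·π_1 + 0.1·π_2 + 0.15·π_3 + 0.25·π_4
Solving with the normalization constraint gives π = (0.2598, 0.1865, 0.1900, 0.3636).
So the stationary probability of A is 0.3636.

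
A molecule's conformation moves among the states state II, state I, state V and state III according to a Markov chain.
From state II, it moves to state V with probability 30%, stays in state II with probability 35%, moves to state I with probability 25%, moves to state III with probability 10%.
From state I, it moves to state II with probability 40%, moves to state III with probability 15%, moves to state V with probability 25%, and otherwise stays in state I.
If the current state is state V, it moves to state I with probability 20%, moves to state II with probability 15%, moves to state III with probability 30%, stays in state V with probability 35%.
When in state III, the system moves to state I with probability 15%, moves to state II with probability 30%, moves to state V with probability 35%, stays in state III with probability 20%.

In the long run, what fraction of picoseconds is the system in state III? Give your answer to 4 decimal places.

0.1925

Let the stationary distribution be π with π = πP and π_1 + π_2 + π_3 + π_4 = 1.
π_1 = 0.35·π_1 + 0.4·π_2 + 0.15·π_3 + 0.3·π_4
π_2 = 0.25·π_1 + 0.2·π_2 + 0.2·π_3 + 0.15·π_4
π_3 = 0.3·π_1 + 0.25·π_2 + 0.35·π_3 + 0.35·π_4
Solving with the normalization constraint gives π = (0.2876, 0.2048, 0.3151, 0.1925).
So the stationary probability of state III is 0.1925.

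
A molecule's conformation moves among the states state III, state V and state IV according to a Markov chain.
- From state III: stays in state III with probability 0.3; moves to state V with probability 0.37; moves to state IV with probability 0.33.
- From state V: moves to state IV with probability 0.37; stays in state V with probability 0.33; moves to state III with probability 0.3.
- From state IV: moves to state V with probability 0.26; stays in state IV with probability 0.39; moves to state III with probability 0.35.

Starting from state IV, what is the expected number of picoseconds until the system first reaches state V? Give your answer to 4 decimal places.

3.3708

Let t(s) be the expected number of picoseconds to first reach state V from state s, with t(state V) = 0. Conditioning on the first picosecond:
t(state III) = 1 + 0.3·t(state III) + 0.33·t(state IV)
t(state IV) = 1 + 0.35·t(state III) + 0.39·t(state IV)
Solving: t(state III) = 3.0177, t(state IV) = 3.3708.
Expected picoseconds from state IV to state V: 3.3708.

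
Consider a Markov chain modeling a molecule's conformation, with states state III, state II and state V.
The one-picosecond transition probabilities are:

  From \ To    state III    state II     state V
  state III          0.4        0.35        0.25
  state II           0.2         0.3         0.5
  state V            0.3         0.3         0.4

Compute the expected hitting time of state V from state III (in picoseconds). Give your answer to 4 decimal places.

3.0000

Let t(s) be the expected number of picoseconds to first reach state V from state s, with t(state V) = 0. Conditioning on the first picosecond:
t(state III) = 1 + 0.4·t(state III) + 0.35·t(state II)
t(state II) = 1 + 0.2·t(state III) + 0.3·t(state II)
Solving: t(state III) = 3.0000, t(state II) = 2.2857.
Expected picoseconds from state III to state V: 3.0000.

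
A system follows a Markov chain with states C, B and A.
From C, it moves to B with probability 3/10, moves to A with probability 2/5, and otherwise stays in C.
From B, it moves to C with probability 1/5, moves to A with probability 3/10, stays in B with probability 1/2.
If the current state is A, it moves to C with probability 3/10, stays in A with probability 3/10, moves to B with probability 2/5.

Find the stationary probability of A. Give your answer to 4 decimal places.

0.3258

Let the stationary distribution be π with π = πP and π_1 + π_2 + π_3 = 1.
π_1 = 0.3·π_1 + 0.2·π_2 + 0.3·π_3
π_2 = 0.3·π_1 + 0.5·π_2 + 0.4·π_3
Solving with the normalization constraint gives π = (0.2584, 0.4157, 0.3258).
So the stationary probability of A is 0.3258.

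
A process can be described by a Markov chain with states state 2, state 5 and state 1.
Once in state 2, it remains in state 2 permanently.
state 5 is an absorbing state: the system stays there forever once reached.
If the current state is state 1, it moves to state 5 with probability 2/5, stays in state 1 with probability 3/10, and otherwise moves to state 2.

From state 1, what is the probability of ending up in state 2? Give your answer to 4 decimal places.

Let h(s) be the probability of absorption at state 2 starting from transient state s. Then h(state 2) = 1 and h(state 5) = 0. By first-step analysis:
h(state 1) = 0.3·1 + 0.4·0 + 0.3·h(state 1)
Solving: h(state 1) = 0.4286.
Starting from state 1, the probability is 0.4286.

0.4286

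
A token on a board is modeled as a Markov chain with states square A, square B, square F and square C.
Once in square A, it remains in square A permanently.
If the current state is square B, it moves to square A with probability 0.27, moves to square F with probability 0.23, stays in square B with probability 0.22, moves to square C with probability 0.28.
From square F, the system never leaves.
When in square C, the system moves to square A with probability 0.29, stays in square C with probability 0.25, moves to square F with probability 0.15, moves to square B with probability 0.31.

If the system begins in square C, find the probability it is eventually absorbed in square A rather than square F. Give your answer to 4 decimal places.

0.6220

Let h(s) be the probability of absorption at square A starting from transient state s. Then h(square A) = 1 and h(square F) = 0. By first-step analysis:
h(square B) = 0.27·1 + 0.22·h(square B) + 0.23·0 + 0.28·h(square C)
h(square C) = 0.29·1 + 0.31·h(square B) + 0.15·0 + 0.25·h(square C)
Solving: h(square B) = 0.5695, h(square C) = 0.6220.
Starting from square C, the probability is 0.6220.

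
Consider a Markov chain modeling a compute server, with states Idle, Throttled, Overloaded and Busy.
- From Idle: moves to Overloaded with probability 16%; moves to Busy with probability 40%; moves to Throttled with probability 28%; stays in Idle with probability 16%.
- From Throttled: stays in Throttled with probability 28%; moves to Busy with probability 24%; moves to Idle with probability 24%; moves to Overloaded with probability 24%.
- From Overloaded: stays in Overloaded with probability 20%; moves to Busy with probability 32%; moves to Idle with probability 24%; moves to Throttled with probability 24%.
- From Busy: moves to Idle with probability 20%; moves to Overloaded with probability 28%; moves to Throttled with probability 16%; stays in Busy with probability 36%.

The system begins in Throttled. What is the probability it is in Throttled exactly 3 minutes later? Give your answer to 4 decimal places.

Propagate the distribution vector 3 minutes from Throttled.
After 0 minutes: (0.0000, 1.0000, 0.0000, 0.0000)
After 1 minute: (0.2400, 0.2800, 0.2400, 0.2400)
After 2 minutes: (0.2112, 0.2416, 0.2208, 0.3264)
After 3 minutes: (0.2100, 0.2320, 0.2273, 0.3306)
P(in Throttled after 3 minutes) = 0.2320

0.2320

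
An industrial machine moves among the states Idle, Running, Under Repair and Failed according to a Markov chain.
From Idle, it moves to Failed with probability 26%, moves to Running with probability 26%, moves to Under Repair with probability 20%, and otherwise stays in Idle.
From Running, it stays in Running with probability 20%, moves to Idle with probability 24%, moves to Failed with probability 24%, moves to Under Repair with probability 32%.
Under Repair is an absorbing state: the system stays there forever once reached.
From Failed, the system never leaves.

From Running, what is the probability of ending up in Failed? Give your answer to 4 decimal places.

0.4579

Let h(s) be the probability of absorption at Failed starting from transient state s. Then h(Failed) = 1 and h(Under Repair) = 0. By first-step analysis:
h(Idle) = 0.28·h(Idle) + 0.26·h(Running) + 0.2·0 + 0.26·1
h(Running) = 0.24·h(Idle) + 0.2·h(Running) + 0.32·0 + 0.24·1
Solving: h(Idle) = 0.5265, h(Running) = 0.4579.
Starting from Running, the probability is 0.4579.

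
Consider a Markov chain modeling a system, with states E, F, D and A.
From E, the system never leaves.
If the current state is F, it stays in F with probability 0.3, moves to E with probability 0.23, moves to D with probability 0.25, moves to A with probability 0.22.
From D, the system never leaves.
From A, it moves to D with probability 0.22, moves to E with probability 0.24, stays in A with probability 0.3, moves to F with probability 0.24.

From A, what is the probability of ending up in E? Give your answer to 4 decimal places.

0.5105

Let h(s) be the probability of absorption at E starting from transient state s. Then h(E) = 1 and h(D) = 0. By first-step analysis:
h(F) = 0.23·1 + 0.3·h(F) + 0.25·0 + 0.22·h(A)
h(A) = 0.24·1 + 0.24·h(F) + 0.22·0 + 0.3·h(A)
Solving: h(F) = 0.4890, h(A) = 0.5105.
Starting from A, the probability is 0.5105.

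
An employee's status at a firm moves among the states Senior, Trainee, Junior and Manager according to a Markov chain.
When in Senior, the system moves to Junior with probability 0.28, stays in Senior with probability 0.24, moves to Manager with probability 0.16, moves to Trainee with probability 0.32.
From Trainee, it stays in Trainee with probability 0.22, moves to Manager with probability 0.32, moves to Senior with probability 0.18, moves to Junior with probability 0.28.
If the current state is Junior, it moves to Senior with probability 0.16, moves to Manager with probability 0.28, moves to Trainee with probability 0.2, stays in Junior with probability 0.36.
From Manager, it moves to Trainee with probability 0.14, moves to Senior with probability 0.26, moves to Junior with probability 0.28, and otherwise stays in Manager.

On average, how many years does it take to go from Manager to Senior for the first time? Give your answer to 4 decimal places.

4.6338

Let t(s) be the expected number of years to first reach Senior from state s, with t(Senior) = 0. Conditioning on the first year:
t(Trainee) = 1 + 0.22·t(Trainee) + 0.28·t(Junior) + 0.32·t(Manager)
t(Junior) = 1 + 0.2·t(Trainee) + 0.36·t(Junior) + 0.28·t(Manager)
t(Manager) = 1 + 0.14·t(Trainee) + 0.28·t(Junior) + 0.32·t(Manager)
Solving: t(Trainee) = 5.0368, t(Junior) = 5.1638, t(Manager) = 4.6338.
Expected years from Manager to Senior: 4.6338.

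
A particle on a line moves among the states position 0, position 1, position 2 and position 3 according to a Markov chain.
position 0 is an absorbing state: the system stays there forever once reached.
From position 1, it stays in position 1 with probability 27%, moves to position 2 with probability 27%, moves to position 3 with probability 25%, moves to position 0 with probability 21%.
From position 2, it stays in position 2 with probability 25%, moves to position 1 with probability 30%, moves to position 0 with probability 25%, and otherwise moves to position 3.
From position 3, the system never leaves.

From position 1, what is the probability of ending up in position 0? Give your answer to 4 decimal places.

Let h(s) be the probability of absorption at position 0 starting from transient state s. Then h(position 0) = 1 and h(position 3) = 0. By first-step analysis:
h(position 1) = 0.21·1 + 0.27·h(position 1) + 0.27·h(position 2) + 0.25·0
h(position 2) = 0.25·1 + 0.3·h(position 1) + 0.25·h(position 2) + 0.2·0
Solving: h(position 1) = 0.4823, h(position 2) = 0.5263.
Starting from position 1, the probability is 0.4823.

0.4823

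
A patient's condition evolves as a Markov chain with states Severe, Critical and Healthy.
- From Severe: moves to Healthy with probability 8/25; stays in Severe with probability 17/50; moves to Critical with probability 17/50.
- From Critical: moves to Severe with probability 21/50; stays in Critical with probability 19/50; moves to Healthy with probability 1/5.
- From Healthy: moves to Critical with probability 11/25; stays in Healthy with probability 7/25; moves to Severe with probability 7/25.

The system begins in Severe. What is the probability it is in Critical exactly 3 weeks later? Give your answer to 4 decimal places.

Propagate the distribution vector 3 weeks from Severe.
After 0 weeks: (1.0000, 0.0000, 0.0000)
After 1 week: (0.3400, 0.3400, 0.3200)
After 2 weeks: (0.3480, 0.3856, 0.2664)
After 3 weeks: (0.3549, 0.3821, 0.2631)
P(in Critical after 3 weeks) = 0.3821

0.3821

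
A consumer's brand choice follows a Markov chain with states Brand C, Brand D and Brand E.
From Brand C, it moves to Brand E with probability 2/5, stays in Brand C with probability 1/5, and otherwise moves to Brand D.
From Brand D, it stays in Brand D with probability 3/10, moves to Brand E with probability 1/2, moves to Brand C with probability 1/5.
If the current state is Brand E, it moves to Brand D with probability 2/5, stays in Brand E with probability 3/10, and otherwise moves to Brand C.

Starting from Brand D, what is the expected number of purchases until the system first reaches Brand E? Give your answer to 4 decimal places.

Let t(s) be the expected number of purchases to first reach Brand E from state s, with t(Brand E) = 0. Conditioning on the first purchase:
t(Brand C) = 1 + 0.2·t(Brand C) + 0.4·t(Brand D)
t(Brand D) = 1 + 0.2·t(Brand C) + 0.3·t(Brand D)
Solving: t(Brand C) = 2.2917, t(Brand D) = 2.0833.
Expected purchases from Brand D to Brand E: 2.0833.

2.0833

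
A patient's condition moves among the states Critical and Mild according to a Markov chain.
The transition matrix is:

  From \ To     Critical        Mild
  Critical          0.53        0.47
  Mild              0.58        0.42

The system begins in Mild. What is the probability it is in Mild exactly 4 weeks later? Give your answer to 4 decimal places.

Propagate the distribution vector 4 weeks from Mild.
After 0 weeks: (0.0000, 1.0000)
After 1 week: (0.5800, 0.4200)
After 2 weeks: (0.5510, 0.4490)
After 3 weeks: (0.5525, 0.4476)
After 4 weeks: (0.5524, 0.4476)
P(in Mild after 4 weeks) = 0.4476

0.4476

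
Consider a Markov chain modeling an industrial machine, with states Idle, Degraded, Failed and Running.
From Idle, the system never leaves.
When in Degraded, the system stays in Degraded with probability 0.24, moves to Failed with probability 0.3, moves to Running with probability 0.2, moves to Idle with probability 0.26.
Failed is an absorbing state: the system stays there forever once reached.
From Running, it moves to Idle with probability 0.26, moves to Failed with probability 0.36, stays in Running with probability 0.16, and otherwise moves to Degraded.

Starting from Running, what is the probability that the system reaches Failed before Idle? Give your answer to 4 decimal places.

Let h(s) be the probability of absorption at Failed starting from transient state s. Then h(Failed) = 1 and h(Idle) = 0. By first-step analysis:
h(Degraded) = 0.26·0 + 0.24·h(Degraded) + 0.3·1 + 0.2·h(Running)
h(Running) = 0.26·0 + 0.22·h(Degraded) + 0.36·1 + 0.16·h(Running)
Solving: h(Degraded) = 0.5451, h(Running) = 0.5713.
Starting from Running, the probability is 0.5713.

0.5713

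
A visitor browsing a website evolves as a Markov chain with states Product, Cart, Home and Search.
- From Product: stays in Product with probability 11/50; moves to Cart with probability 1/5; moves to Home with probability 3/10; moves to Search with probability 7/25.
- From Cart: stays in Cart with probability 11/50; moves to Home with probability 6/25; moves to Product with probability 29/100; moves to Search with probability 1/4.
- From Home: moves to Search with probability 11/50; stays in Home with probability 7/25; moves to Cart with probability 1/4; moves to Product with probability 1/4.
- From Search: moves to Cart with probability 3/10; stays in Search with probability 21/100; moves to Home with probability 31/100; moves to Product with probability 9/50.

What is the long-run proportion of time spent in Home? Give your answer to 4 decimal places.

Let the stationary distribution be π with π = πP and π_1 + π_2 + π_3 + π_4 = 1.
π_1 = 0.22·π_1 + 0.29·π_2 + 0.25·π_3 + 0.18·π_4
π_2 = 0.2·π_1 + 0.22·π_2 + 0.25·π_3 + 0.3·π_4
π_3 = 0.3·π_1 + 0.24·π_2 + 0.28·π_3 + 0.31·π_4
Solving with the normalization constraint gives π = (0.2359, 0.2429, 0.2822, 0.2390).
So the stationary probability of Home is 0.2822.

0.2822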